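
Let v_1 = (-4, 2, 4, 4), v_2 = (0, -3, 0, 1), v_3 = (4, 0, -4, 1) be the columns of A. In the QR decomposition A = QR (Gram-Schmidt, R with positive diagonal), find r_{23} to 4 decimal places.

v_1 = (-4, 2, 4, 4); ‖v_1‖ = 7.2111, so e_1 = (-0.5547, 0.2774, 0.5547, 0.5547).
e_1·v_2 = (-0.5547)·0 + 0.2774·(-3) + 0.5547·0 + 0.5547·1 = -0.2774.
u_2 = v_2 + 0.2774·e_1 = (-0.1538, -2.9231, 0.1538, 1.1538).
‖u_2‖ = 3.1501, so e_2 = (-0.0488, -0.9279, 0.0488, 0.3663).
r_{23} = e_2·v_3 = -0.0244.

r_{23} = -0.0244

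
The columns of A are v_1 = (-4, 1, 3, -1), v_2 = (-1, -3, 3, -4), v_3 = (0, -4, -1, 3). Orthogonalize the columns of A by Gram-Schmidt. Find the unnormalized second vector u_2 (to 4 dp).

v_1 = (-4, 1, 3, -1); ‖v_1‖ = 5.1962, so q_1 = (-0.7698, 0.1925, 0.5774, -0.1925).
q_1·v_2 = (-0.7698)·(-1) + 0.1925·(-3) + 0.5774·3 + (-0.1925)·(-4) = 2.6943.
u_2 = v_2 − 2.6943·q_1 = (1.0741, -3.5185, 1.4444, -3.4815).

u_2 = (1.0741, -3.5185, 1.4444, -3.4815)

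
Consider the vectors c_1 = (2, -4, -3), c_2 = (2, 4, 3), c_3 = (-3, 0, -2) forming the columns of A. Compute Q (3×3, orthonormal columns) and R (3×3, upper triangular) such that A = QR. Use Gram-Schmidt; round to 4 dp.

Q = [[0.3714, 0.9285, 0.0000], [-0.7428, 0.2971, 0.6000], [-0.5571, 0.2228, -0.8000]], R = [[5.3852, -3.8996, 0.0000], [0.0000, 3.7139, -3.2311], [0.0000, 0.0000, 1.6000]]

c_1 = (2, -4, -3); ‖c_1‖ = 5.3852, so q_1 = (0.3714, -0.7428, -0.5571).
q_1·c_2 = 0.3714·2 + (-0.7428)·4 + (-0.5571)·3 = -3.8996.
u_2 = c_2 + 3.8996·q_1 = (3.4483, 1.1034, 0.8276).
‖u_2‖ = 3.7139, so q_2 = (0.9285, 0.2971, 0.2228).
q_1·c_3 = 0.3714·(-3) + (-0.7428)·0 + (-0.5571)·(-2) = 0.0000; q_2·c_3 = 0.9285·(-3) + 0.2971·0 + 0.2228·(-2) = -3.2311.
u_3 = c_3 + 0.0000·q_1 + 3.2311·q_2 = (0.0000, 0.9600, -1.2800).
‖u_3‖ = 1.6000, so q_3 = (0.0000, 0.6000, -0.8000).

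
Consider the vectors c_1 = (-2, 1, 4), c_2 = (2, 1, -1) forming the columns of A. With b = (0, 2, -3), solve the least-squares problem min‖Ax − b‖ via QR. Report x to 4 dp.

x = (-0.3247, 0.4545)

c_1 = (-2, 1, 4); ‖c_1‖ = 4.5826, so q_1 = (-0.4364, 0.2182, 0.8729).
q_1·c_2 = (-0.4364)·2 + 0.2182·1 + 0.8729·(-1) = -1.5275.
u_2 = c_2 + 1.5275·q_1 = (1.3333, 1.3333, 0.3333).
‖u_2‖ = 1.9149, so q_2 = (0.6963, 0.6963, 0.1741).
Qᵀb = (-2.1822, 0.8704).
Back-substitute: x_2 = 0.8704/1.9149 = 0.4545.
x_1 = (-2.1822 + 1.5275·0.4545)/4.5826 = -0.3247.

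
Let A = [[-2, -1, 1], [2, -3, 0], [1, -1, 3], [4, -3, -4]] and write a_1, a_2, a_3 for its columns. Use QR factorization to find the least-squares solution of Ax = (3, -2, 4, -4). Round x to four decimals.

a_1 = (-2, 2, 1, 4); ‖a_1‖ = 5.0000, so e_1 = (-0.4000, 0.4000, 0.2000, 0.8000).
e_1·a_2 = (-0.4000)·(-1) + 0.4000·(-3) + 0.2000·(-1) + 0.8000·(-3) = -3.4000.
u_2 = a_2 + 3.4000·e_1 = (-2.3600, -1.6400, -0.3200, -0.2800).
‖u_2‖ = 2.9052, so e_2 = (-0.8123, -0.5645, -0.1101, -0.0964).
e_1·a_3 = (-0.4000)·1 + 0.4000·0 + 0.2000·3 + 0.8000·(-4) = -3.0000; e_2·a_3 = (-0.8123)·1 + (-0.5645)·0 + (-0.1101)·3 + (-0.0964)·(-4) = -0.7573.
u_3 = a_3 + 3.0000·e_1 + 0.7573·e_2 = (-0.8152, 0.7725, 3.5166, -1.6730).
‖u_3‖ = 4.0530, so e_3 = (-0.2011, 0.1906, 0.8677, -0.4128).
Qᵀb = (-4.4000, -1.3631, 4.1372).
Back-substitute: x_3 = 4.1372/4.0530 = 1.0208.
x_2 = (-1.3631 + 0.7573·1.0208)/2.9052 = -0.2031.
x_1 = (-4.4000 + 3.4000·(-0.2031) + 3.0000·1.0208)/5.0000 = -0.4057.

x = (-0.4057, -0.2031, 1.0208)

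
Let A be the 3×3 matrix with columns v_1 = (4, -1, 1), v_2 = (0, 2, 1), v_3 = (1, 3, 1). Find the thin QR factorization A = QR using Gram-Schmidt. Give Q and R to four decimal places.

q_1 = v_1/‖v_1‖ = (4, -1, 1)/4.2426 = (0.9428, -0.2357, 0.2357).
r_{12} = q_1·v_2 = -0.2357.
u_2 = v_2 + 0.2357·q_1 = (0.2222, 1.9444, 1.0556).
‖u_2‖ = 2.2236, so q_2 = (0.0999, 0.8745, 0.4747).
r_{13} = q_1·v_3 = 0.4714; r_{23} = q_2·v_3 = 3.1980.
u_3 = v_3 − 0.4714·q_1 − 3.1980·q_2 = (0.2360, 0.3146, -0.6292).
‖u_3‖ = 0.7420, so q_3 = (0.3180, 0.4240, -0.8480).

Q = [[0.9428, 0.0999, 0.3180], [-0.2357, 0.8745, 0.4240], [0.2357, 0.4747, -0.8480]], R = [[4.2426, -0.2357, 0.4714], [0.0000, 2.2236, 3.1980], [0.0000, 0.0000, 0.7420]]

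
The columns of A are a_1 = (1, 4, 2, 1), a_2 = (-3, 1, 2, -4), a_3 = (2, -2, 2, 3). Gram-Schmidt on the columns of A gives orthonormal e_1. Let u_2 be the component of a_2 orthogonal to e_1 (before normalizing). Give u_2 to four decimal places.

u_2 = (-3.0455, 0.8182, 1.9091, -4.0455)

e_1 = a_1/‖a_1‖ = (1, 4, 2, 1)/4.6904 = (0.2132, 0.8528, 0.4264, 0.2132).
r_{12} = e_1·a_2 = 0.2132.
u_2 = a_2 − 0.2132·e_1 = (-3.0455, 0.8182, 1.9091, -4.0455).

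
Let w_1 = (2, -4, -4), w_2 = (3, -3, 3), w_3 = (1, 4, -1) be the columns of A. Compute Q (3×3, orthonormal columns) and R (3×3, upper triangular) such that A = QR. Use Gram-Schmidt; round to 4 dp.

Q = [[0.3333, 0.5230, 0.7845], [-0.6667, -0.4576, 0.5883], [-0.6667, 0.7191, -0.1961]], R = [[6.0000, 1.0000, -1.6667], [0.0000, 5.0990, -2.0265], [0.0000, 0.0000, 3.3340]]

w_1 = (2, -4, -4); ‖w_1‖ = 6.0000, so e_1 = (0.3333, -0.6667, -0.6667).
e_1·w_2 = 0.3333·3 + (-0.6667)·(-3) + (-0.6667)·3 = 1.0000.
u_2 = w_2 − 1.0000·e_1 = (2.6667, -2.3333, 3.6667).
‖u_2‖ = 5.0990, so e_2 = (0.5230, -0.4576, 0.7191).
e_1·w_3 = 0.3333·1 + (-0.6667)·4 + (-0.6667)·(-1) = -1.6667; e_2·w_3 = 0.5230·1 + (-0.4576)·4 + 0.7191·(-1) = -2.0265.
u_3 = w_3 + 1.6667·e_1 + 2.0265·e_2 = (2.6154, 1.9615, -0.6538).
‖u_3‖ = 3.3340, so e_3 = (0.7845, 0.5883, -0.1961).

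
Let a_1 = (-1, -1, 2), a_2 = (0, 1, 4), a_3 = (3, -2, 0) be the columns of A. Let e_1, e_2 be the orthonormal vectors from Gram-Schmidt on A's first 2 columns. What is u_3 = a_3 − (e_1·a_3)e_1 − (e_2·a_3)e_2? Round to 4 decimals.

u_3 = (2.9434, -1.9623, 0.4906)

a_1 = (-1, -1, 2); ‖a_1‖ = 2.4495, so e_1 = (-0.4082, -0.4082, 0.8165).
e_1·a_2 = (-0.4082)·0 + (-0.4082)·1 + 0.8165·4 = 2.8577.
u_2 = a_2 − 2.8577·e_1 = (1.1667, 2.1667, 1.6667).
‖u_2‖ = 2.9721, so e_2 = (0.3925, 0.7290, 0.5608).
e_1·a_3 = (-0.4082)·3 + (-0.4082)·(-2) + 0.8165·0 = -0.4082; e_2·a_3 = 0.3925·3 + 0.7290·(-2) + 0.5608·0 = -0.2804.
u_3 = a_3 + 0.4082·e_1 + 0.2804·e_2 = (2.9434, -1.9623, 0.4906).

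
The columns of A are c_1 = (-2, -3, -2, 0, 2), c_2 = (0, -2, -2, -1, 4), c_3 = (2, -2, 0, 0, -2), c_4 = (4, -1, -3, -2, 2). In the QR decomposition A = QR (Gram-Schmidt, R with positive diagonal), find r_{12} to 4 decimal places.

r_{12} = 3.9279

c_1 = (-2, -3, -2, 0, 2); ‖c_1‖ = 4.5826, so e_1 = (-0.4364, -0.6547, -0.4364, 0.0000, 0.4364).
r_{12} = e_1·c_2 = 3.9279.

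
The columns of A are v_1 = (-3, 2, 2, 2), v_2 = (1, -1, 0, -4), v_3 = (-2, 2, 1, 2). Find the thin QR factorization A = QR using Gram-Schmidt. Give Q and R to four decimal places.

v_1 = (-3, 2, 2, 2); ‖v_1‖ = 4.5826, so e_1 = (-0.6547, 0.4364, 0.4364, 0.4364).
e_1·v_2 = (-0.6547)·1 + 0.4364·(-1) + 0.4364·0 + 0.4364·(-4) = -2.8368.
u_2 = v_2 + 2.8368·e_1 = (-0.8571, 0.2381, 1.2381, -2.7619).
‖u_2‖ = 3.1547, so e_2 = (-0.2717, 0.0755, 0.3925, -0.8755).
e_1·v_3 = (-0.6547)·(-2) + 0.4364·2 + 0.4364·1 + 0.4364·2 = 3.4915; e_2·v_3 = (-0.2717)·(-2) + 0.0755·2 + 0.3925·1 + (-0.8755)·2 = -0.6642.
u_3 = v_3 − 3.4915·e_1 + 0.6642·e_2 = (0.1053, 0.5263, -0.2632, -0.1053).
‖u_3‖ = 0.6070, so e_3 = (0.1734, 0.8671, -0.4336, -0.1734).

Q = [[-0.6547, -0.2717, 0.1734], [0.4364, 0.0755, 0.8671], [0.4364, 0.3925, -0.4336], [0.4364, -0.8755, -0.1734]], R = [[4.5826, -2.8368, 3.4915], [0.0000, 3.1547, -0.6642], [0.0000, 0.0000, 0.6070]]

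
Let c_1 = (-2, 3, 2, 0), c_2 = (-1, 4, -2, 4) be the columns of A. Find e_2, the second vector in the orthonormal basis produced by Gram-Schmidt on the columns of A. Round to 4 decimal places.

e_2 = (0.0316, 0.4007, -0.5694, 0.7171)

c_1 = (-2, 3, 2, 0); ‖c_1‖ = 4.1231, so e_1 = (-0.4851, 0.7276, 0.4851, 0.0000).
e_1·c_2 = (-0.4851)·(-1) + 0.7276·4 + 0.4851·(-2) + 0.0000·4 = 2.4254.
u_2 = c_2 − 2.4254·e_1 = (0.1765, 2.2353, -3.1765, 4.0000).
‖u_2‖ = 5.5783, so e_2 = (0.0316, 0.4007, -0.5694, 0.7171).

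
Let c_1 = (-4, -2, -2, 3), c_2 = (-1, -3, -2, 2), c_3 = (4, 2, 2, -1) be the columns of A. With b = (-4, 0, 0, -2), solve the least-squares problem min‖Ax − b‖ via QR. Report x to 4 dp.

c_1 = (-4, -2, -2, 3); ‖c_1‖ = 5.7446, so e_1 = (-0.6963, -0.3482, -0.3482, 0.5222).
e_1·c_2 = (-0.6963)·(-1) + (-0.3482)·(-3) + (-0.3482)·(-2) + 0.5222·2 = 3.4816.
u_2 = c_2 − 3.4816·e_1 = (1.4242, -1.7879, -0.7879, 0.1818).
‖u_2‖ = 2.4246, so e_2 = (0.5874, -0.7374, -0.3249, 0.0750).
e_1·c_3 = (-0.6963)·4 + (-0.3482)·2 + (-0.3482)·2 + 0.5222·(-1) = -4.7001; e_2·c_3 = 0.5874·4 + (-0.7374)·2 + (-0.3249)·2 + 0.0750·(-1) = 0.1500.
u_3 = c_3 + 4.7001·e_1 − 0.1500·e_2 = (0.6392, 0.4742, 0.4124, 1.4433).
‖u_3‖ = 1.6990, so e_3 = (0.3762, 0.2791, 0.2427, 0.8495).
Qᵀb = (1.7408, -2.4996, -3.2038).
Back-substitute: x_3 = -3.2038/1.6990 = -1.8857.
x_2 = (-2.4996 − 0.1500·(-1.8857))/2.4246 = -0.9143.
x_1 = (1.7408 − 3.4816·(-0.9143) + 4.7001·(-1.8857))/5.7446 = -0.6857.

x = (-0.6857, -0.9143, -1.8857)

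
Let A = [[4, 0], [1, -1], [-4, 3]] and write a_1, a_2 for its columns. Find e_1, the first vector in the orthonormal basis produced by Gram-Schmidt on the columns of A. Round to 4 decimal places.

e_1 = (0.6963, 0.1741, -0.6963)

a_1 = (4, 1, -4); ‖a_1‖ = 5.7446, so e_1 = (0.6963, 0.1741, -0.6963).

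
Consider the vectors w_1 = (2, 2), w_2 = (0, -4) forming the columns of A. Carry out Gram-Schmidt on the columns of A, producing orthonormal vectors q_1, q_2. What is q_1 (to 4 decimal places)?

q_1 = w_1/‖w_1‖ = (2, 2)/2.8284 = (0.7071, 0.7071).

q_1 = (0.7071, 0.7071)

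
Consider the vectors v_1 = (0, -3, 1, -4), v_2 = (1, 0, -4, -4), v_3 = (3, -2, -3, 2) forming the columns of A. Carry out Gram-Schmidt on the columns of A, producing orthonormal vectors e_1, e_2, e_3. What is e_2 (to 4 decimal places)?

v_1 = (0, -3, 1, -4); ‖v_1‖ = 5.0990, so e_1 = (0.0000, -0.5883, 0.1961, -0.7845).
e_1·v_2 = 0.0000·1 + (-0.5883)·0 + 0.1961·(-4) + (-0.7845)·(-4) = 2.3534.
u_2 = v_2 − 2.3534·e_1 = (1.0000, 1.3846, -4.4615, -2.1538).
‖u_2‖ = 5.2404, so e_2 = (0.1908, 0.2642, -0.8514, -0.4110).

e_2 = (0.1908, 0.2642, -0.8514, -0.4110)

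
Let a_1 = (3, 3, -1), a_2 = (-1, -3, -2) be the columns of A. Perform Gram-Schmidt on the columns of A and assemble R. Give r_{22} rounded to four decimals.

a_1 = (3, 3, -1); ‖a_1‖ = 4.3589, so e_1 = (0.6882, 0.6882, -0.2294).
e_1·a_2 = 0.6882·(-1) + 0.6882·(-3) + (-0.2294)·(-2) = -2.2942.
u_2 = a_2 + 2.2942·e_1 = (0.5789, -1.4211, -2.5263).
r_{22} = ‖u_2‖ = 2.9558.

r_{22} = 2.9558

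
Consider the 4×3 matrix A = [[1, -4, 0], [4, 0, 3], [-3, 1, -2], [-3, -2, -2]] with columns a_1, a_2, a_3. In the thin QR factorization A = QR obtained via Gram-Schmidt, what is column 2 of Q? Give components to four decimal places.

a_1 = (1, 4, -3, -3); ‖a_1‖ = 5.9161, so q_1 = (0.1690, 0.6761, -0.5071, -0.5071).
q_1·a_2 = 0.1690·(-4) + 0.6761·0 + (-0.5071)·1 + (-0.5071)·(-2) = -0.1690.
u_2 = a_2 + 0.1690·q_1 = (-3.9714, 0.1143, 0.9143, -2.0857).
‖u_2‖ = 4.5795, so q_2 = (-0.8672, 0.0250, 0.1996, -0.4555).

q_2 = (-0.8672, 0.0250, 0.1996, -0.4555)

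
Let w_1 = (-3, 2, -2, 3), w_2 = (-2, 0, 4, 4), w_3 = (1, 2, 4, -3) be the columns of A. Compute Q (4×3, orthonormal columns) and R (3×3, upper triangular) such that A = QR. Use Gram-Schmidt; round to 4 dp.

Q = [[-0.5883, -0.1492, -0.1485], [0.3922, -0.1357, 0.8056], [-0.3922, 0.8411, 0.3668], [0.5883, 0.5019, -0.4410]], R = [[5.0990, 1.9612, -3.1379], [0.0000, 5.6704, 1.4380], [0.0000, 0.0000, 4.2528]]

w_1 = (-3, 2, -2, 3); ‖w_1‖ = 5.0990, so e_1 = (-0.5883, 0.3922, -0.3922, 0.5883).
e_1·w_2 = (-0.5883)·(-2) + 0.3922·0 + (-0.3922)·4 + 0.5883·4 = 1.9612.
u_2 = w_2 − 1.9612·e_1 = (-0.8462, -0.7692, 4.7692, 2.8462).
‖u_2‖ = 5.6704, so e_2 = (-0.1492, -0.1357, 0.8411, 0.5019).
e_1·w_3 = (-0.5883)·1 + 0.3922·2 + (-0.3922)·4 + 0.5883·(-3) = -3.1379; e_2·w_3 = (-0.1492)·1 + (-0.1357)·2 + 0.8411·4 + 0.5019·(-3) = 1.4380.
u_3 = w_3 + 3.1379·e_1 − 1.4380·e_2 = (-0.6316, 3.4258, 1.5598, -1.8756).
‖u_3‖ = 4.2528, so e_3 = (-0.1485, 0.8056, 0.3668, -0.4410).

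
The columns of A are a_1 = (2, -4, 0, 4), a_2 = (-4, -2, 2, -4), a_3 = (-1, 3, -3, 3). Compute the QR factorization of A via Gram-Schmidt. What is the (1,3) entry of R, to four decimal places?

a_1 = (2, -4, 0, 4); ‖a_1‖ = 6.0000, so q_1 = (0.3333, -0.6667, 0.0000, 0.6667).
r_{13} = q_1·a_3 = -0.3333.

r_{13} = -0.3333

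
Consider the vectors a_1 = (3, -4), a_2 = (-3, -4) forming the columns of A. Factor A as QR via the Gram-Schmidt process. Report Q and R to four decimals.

Q = [[0.6000, -0.8000], [-0.8000, -0.6000]], R = [[5.0000, 1.4000], [0.0000, 4.8000]]

q_1 = a_1/‖a_1‖ = (3, -4)/5.0000 = (0.6000, -0.8000).
r_{12} = q_1·a_2 = 1.4000.
u_2 = a_2 − 1.4000·q_1 = (-3.8400, -2.8800).
‖u_2‖ = 4.8000, so q_2 = (-0.8000, -0.6000).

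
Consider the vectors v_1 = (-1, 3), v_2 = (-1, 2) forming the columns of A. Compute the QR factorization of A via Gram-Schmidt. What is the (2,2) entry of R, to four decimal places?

r_{22} = 0.3162

v_1 = (-1, 3); ‖v_1‖ = 3.1623, so e_1 = (-0.3162, 0.9487).
e_1·v_2 = (-0.3162)·(-1) + 0.9487·2 = 2.2136.
u_2 = v_2 − 2.2136·e_1 = (-0.3000, -0.1000).
r_{22} = ‖u_2‖ = 0.3162.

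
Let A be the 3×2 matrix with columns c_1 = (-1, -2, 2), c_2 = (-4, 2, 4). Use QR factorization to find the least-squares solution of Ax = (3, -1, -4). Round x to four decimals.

e_1 = c_1/‖c_1‖ = (-1, -2, 2)/3.0000 = (-0.3333, -0.6667, 0.6667).
r_{12} = e_1·c_2 = 2.6667.
u_2 = c_2 − 2.6667·e_1 = (-3.1111, 3.7778, 2.2222).
‖u_2‖ = 5.3748, so e_2 = (-0.5788, 0.7029, 0.4134).
Qᵀb = (-3.0000, -4.0931).
Back-substitute: x_2 = -4.0931/5.3748 = -0.7615.
x_1 = (-3.0000 − 2.6667·(-0.7615))/3.0000 = -0.3231.

x = (-0.3231, -0.7615)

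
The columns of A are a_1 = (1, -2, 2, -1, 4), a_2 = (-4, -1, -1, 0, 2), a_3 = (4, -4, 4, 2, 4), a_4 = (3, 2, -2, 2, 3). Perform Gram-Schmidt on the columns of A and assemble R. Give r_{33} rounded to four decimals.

a_1 = (1, -2, 2, -1, 4); ‖a_1‖ = 5.0990, so q_1 = (0.1961, -0.3922, 0.3922, -0.1961, 0.7845).
q_1·a_2 = 0.1961·(-4) + (-0.3922)·(-1) + 0.3922·(-1) + (-0.1961)·0 + 0.7845·2 = 0.7845.
u_2 = a_2 − 0.7845·q_1 = (-4.1538, -0.6923, -1.3077, 0.1538, 1.3846).
‖u_2‖ = 4.6244, so q_2 = (-0.8983, -0.1497, -0.2828, 0.0333, 0.2994).
q_1·a_3 = 0.1961·4 + (-0.3922)·(-4) + 0.3922·4 + (-0.1961)·2 + 0.7845·4 = 6.6679; q_2·a_3 = (-0.8983)·4 + (-0.1497)·(-4) + (-0.2828)·4 + 0.0333·2 + 0.2994·4 = -2.8611.
u_3 = a_3 − 6.6679·q_1 + 2.8611·q_2 = (0.1223, -1.8129, 0.5755, 3.4029, -0.3741).
r_{33} = ‖u_3‖ = 3.9182.

r_{33} = 3.9182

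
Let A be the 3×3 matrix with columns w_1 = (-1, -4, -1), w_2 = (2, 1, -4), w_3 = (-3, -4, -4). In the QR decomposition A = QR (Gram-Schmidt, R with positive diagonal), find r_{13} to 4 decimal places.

r_{13} = 5.4212

w_1 = (-1, -4, -1); ‖w_1‖ = 4.2426, so e_1 = (-0.2357, -0.9428, -0.2357).
r_{13} = e_1·w_3 = 5.4212.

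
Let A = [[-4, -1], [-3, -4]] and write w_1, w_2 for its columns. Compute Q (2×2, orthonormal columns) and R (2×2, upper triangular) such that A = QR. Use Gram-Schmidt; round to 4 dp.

q_1 = w_1/‖w_1‖ = (-4, -3)/5.0000 = (-0.8000, -0.6000).
r_{12} = q_1·w_2 = 3.2000.
u_2 = w_2 − 3.2000·q_1 = (1.5600, -2.0800).
‖u_2‖ = 2.6000, so q_2 = (0.6000, -0.8000).

Q = [[-0.8000, 0.6000], [-0.6000, -0.8000]], R = [[5.0000, 3.2000], [0.0000, 2.6000]]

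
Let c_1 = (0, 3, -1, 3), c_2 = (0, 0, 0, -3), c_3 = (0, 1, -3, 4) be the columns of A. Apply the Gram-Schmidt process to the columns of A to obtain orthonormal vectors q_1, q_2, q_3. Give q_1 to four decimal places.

q_1 = (0.0000, 0.6882, -0.2294, 0.6882)

q_1 = c_1/‖c_1‖ = (0, 3, -1, 3)/4.3589 = (0.0000, 0.6882, -0.2294, 0.6882).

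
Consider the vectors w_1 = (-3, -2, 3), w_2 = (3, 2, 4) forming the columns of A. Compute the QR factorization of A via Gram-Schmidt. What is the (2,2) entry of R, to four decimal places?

q_1 = w_1/‖w_1‖ = (-3, -2, 3)/4.6904 = (-0.6396, -0.4264, 0.6396).
r_{12} = q_1·w_2 = -0.2132.
u_2 = w_2 + 0.2132·q_1 = (2.8636, 1.9091, 4.1364).
r_{22} = ‖u_2‖ = 5.3809.

r_{22} = 5.3809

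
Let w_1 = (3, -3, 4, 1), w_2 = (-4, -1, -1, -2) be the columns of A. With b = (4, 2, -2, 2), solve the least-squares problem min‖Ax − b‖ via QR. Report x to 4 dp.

w_1 = (3, -3, 4, 1); ‖w_1‖ = 5.9161, so e_1 = (0.5071, -0.5071, 0.6761, 0.1690).
e_1·w_2 = 0.5071·(-4) + (-0.5071)·(-1) + 0.6761·(-1) + 0.1690·(-2) = -2.5355.
u_2 = w_2 + 2.5355·e_1 = (-2.7143, -2.2857, 0.7143, -1.5714).
‖u_2‖ = 3.9461, so e_2 = (-0.6878, -0.5792, 0.1810, -0.3982).
Qᵀb = (0.0000, -5.0683).
Back-substitute: x_2 = -5.0683/3.9461 = -1.2844.
x_1 = (0.0000 + 2.5355·(-1.2844))/5.9161 = -0.5505.

x = (-0.5505, -1.2844)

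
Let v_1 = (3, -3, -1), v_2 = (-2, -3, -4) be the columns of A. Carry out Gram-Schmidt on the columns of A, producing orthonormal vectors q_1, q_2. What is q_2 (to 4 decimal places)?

q_2 = (-0.6041, -0.3686, -0.7065)

v_1 = (3, -3, -1); ‖v_1‖ = 4.3589, so q_1 = (0.6882, -0.6882, -0.2294).
q_1·v_2 = 0.6882·(-2) + (-0.6882)·(-3) + (-0.2294)·(-4) = 1.6059.
u_2 = v_2 − 1.6059·q_1 = (-3.1053, -1.8947, -3.6316).
‖u_2‖ = 5.1401, so q_2 = (-0.6041, -0.3686, -0.7065).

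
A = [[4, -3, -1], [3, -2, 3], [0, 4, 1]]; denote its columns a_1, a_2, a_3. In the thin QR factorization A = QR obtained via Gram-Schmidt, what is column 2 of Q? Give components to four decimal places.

a_1 = (4, 3, 0); ‖a_1‖ = 5.0000, so q_1 = (0.8000, 0.6000, 0.0000).
q_1·a_2 = 0.8000·(-3) + 0.6000·(-2) + 0.0000·4 = -3.6000.
u_2 = a_2 + 3.6000·q_1 = (-0.1200, 0.1600, 4.0000).
‖u_2‖ = 4.0050, so q_2 = (-0.0300, 0.0400, 0.9988).

q_2 = (-0.0300, 0.0400, 0.9988)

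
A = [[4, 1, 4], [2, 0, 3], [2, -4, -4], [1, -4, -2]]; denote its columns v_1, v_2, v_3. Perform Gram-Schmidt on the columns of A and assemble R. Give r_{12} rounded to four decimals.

r_{12} = -1.6000

v_1 = (4, 2, 2, 1); ‖v_1‖ = 5.0000, so q_1 = (0.8000, 0.4000, 0.4000, 0.2000).
r_{12} = q_1·v_2 = -1.6000.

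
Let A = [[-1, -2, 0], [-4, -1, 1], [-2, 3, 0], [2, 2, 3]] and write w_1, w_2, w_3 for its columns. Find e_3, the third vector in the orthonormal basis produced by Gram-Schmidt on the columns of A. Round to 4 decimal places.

e_3 = (0.1967, 0.4838, -0.2510, 0.8150)

w_1 = (-1, -4, -2, 2); ‖w_1‖ = 5.0000, so e_1 = (-0.2000, -0.8000, -0.4000, 0.4000).
e_1·w_2 = (-0.2000)·(-2) + (-0.8000)·(-1) + (-0.4000)·3 + 0.4000·2 = 0.8000.
u_2 = w_2 − 0.8000·e_1 = (-1.8400, -0.3600, 3.3200, 1.6800).
‖u_2‖ = 4.1665, so e_2 = (-0.4416, -0.0864, 0.7968, 0.4032).
e_1·w_3 = (-0.2000)·0 + (-0.8000)·1 + (-0.4000)·0 + 0.4000·3 = 0.4000; e_2·w_3 = (-0.4416)·0 + (-0.0864)·1 + 0.7968·0 + 0.4032·3 = 1.1232.
u_3 = w_3 − 0.4000·e_1 − 1.1232·e_2 = (0.5760, 1.4171, -0.7350, 2.3871).
‖u_3‖ = 2.9289, so e_3 = (0.1967, 0.4838, -0.2510, 0.8150).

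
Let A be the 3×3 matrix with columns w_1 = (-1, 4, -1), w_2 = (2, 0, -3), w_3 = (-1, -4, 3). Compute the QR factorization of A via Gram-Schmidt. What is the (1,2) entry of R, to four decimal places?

r_{12} = 0.2357

w_1 = (-1, 4, -1); ‖w_1‖ = 4.2426, so e_1 = (-0.2357, 0.9428, -0.2357).
r_{12} = e_1·w_2 = 0.2357.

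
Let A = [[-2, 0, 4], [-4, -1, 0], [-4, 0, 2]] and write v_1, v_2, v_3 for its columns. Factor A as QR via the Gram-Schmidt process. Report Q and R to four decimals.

v_1 = (-2, -4, -4); ‖v_1‖ = 6.0000, so e_1 = (-0.3333, -0.6667, -0.6667).
e_1·v_2 = (-0.3333)·0 + (-0.6667)·(-1) + (-0.6667)·0 = 0.6667.
u_2 = v_2 − 0.6667·e_1 = (0.2222, -0.5556, 0.4444).
‖u_2‖ = 0.7454, so e_2 = (0.2981, -0.7454, 0.5963).
e_1·v_3 = (-0.3333)·4 + (-0.6667)·0 + (-0.6667)·2 = -2.6667; e_2·v_3 = 0.2981·4 + (-0.7454)·0 + 0.5963·2 = 2.3851.
u_3 = v_3 + 2.6667·e_1 − 2.3851·e_2 = (2.4000, 0.0000, -1.2000).
‖u_3‖ = 2.6833, so e_3 = (0.8944, 0.0000, -0.4472).

Q = [[-0.3333, 0.2981, 0.8944], [-0.6667, -0.7454, 0.0000], [-0.6667, 0.5963, -0.4472]], R = [[6.0000, 0.6667, -2.6667], [0.0000, 0.7454, 2.3851], [0.0000, 0.0000, 2.6833]]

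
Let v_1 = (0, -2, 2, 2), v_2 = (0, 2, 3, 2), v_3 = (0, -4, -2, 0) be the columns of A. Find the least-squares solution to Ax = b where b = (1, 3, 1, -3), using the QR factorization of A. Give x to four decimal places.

x = (2.5000, -4.0000, -4.0000)

e_1 = v_1/‖v_1‖ = (0, -2, 2, 2)/3.4641 = (0.0000, -0.5774, 0.5774, 0.5774).
r_{12} = e_1·v_2 = 1.7321.
u_2 = v_2 − 1.7321·e_1 = (0.0000, 3.0000, 2.0000, 1.0000).
‖u_2‖ = 3.7417, so e_2 = (0.0000, 0.8018, 0.5345, 0.2673).
r_{13} = e_1·v_3 = 1.1547; r_{23} = e_2·v_3 = -4.2762.
u_3 = v_3 − 1.1547·e_1 + 4.2762·e_2 = (0.0000, 0.0952, -0.3810, 0.4762).
‖u_3‖ = 0.6172, so e_3 = (0.0000, 0.1543, -0.6172, 0.7715).
Qᵀb = (-2.8868, 2.1381, -2.4689).
Back-substitute: x_3 = -2.4689/0.6172 = -4.0000.
x_2 = (2.1381 + 4.2762·(-4.0000))/3.7417 = -4.0000.
x_1 = (-2.8868 − 1.7321·(-4.0000) − 1.1547·(-4.0000))/3.4641 = 2.5000.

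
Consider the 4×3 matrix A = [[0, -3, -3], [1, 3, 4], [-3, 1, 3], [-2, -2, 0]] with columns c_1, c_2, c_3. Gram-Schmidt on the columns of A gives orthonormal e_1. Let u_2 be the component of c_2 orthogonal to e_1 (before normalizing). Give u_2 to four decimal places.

u_2 = (-3.0000, 2.7143, 1.8571, -1.4286)

e_1 = c_1/‖c_1‖ = (0, 1, -3, -2)/3.7417 = (0.0000, 0.2673, -0.8018, -0.5345).
r_{12} = e_1·c_2 = 1.0690.
u_2 = c_2 − 1.0690·e_1 = (-3.0000, 2.7143, 1.8571, -1.4286).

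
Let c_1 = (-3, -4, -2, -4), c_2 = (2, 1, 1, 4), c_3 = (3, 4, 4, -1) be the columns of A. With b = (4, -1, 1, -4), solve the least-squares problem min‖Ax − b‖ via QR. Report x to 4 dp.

x = (1.8963, 1.4370, 1.3481)

e_1 = c_1/‖c_1‖ = (-3, -4, -2, -4)/6.7082 = (-0.4472, -0.5963, -0.2981, -0.5963).
r_{12} = e_1·c_2 = -4.1740.
u_2 = c_2 + 4.1740·e_1 = (0.1333, -1.4889, -0.2444, 1.5111).
‖u_2‖ = 2.1396, so e_2 = (0.0623, -0.6959, -0.1142, 0.7063).
r_{13} = e_1·c_3 = -4.3231; r_{23} = e_2·c_3 = -3.7598.
u_3 = c_3 + 4.3231·e_1 + 3.7598·e_2 = (1.3010, -1.1942, 2.2816, -0.9223).
‖u_3‖ = 3.0290, so e_3 = (0.4295, -0.3942, 0.7532, -0.3045).
Qᵀb = (0.8944, -1.9942, 4.0835).
Back-substitute: x_3 = 4.0835/3.0290 = 1.3481.
x_2 = (-1.9942 + 3.7598·1.3481)/2.1396 = 1.4370.
x_1 = (0.8944 + 4.1740·1.4370 + 4.3231·1.3481)/6.7082 = 1.8963.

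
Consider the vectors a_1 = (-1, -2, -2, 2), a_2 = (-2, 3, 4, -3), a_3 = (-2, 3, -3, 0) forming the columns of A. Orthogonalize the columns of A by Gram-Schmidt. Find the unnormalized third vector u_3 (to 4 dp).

u_3 = (-0.8706, 3.2412, -3.0471, -0.2412)

a_1 = (-1, -2, -2, 2); ‖a_1‖ = 3.6056, so e_1 = (-0.2774, -0.5547, -0.5547, 0.5547).
e_1·a_2 = (-0.2774)·(-2) + (-0.5547)·3 + (-0.5547)·4 + 0.5547·(-3) = -4.9923.
u_2 = a_2 + 4.9923·e_1 = (-3.3846, 0.2308, 1.2308, -0.2308).
‖u_2‖ = 3.6162, so e_2 = (-0.9360, 0.0638, 0.3403, -0.0638).
e_1·a_3 = (-0.2774)·(-2) + (-0.5547)·3 + (-0.5547)·(-3) + 0.5547·0 = 0.5547; e_2·a_3 = (-0.9360)·(-2) + 0.0638·3 + 0.3403·(-3) + (-0.0638)·0 = 1.0423.
u_3 = a_3 − 0.5547·e_1 − 1.0423·e_2 = (-0.8706, 3.2412, -3.0471, -0.2412).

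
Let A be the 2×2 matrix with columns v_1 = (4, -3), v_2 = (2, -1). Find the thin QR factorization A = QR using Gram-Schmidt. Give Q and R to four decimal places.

v_1 = (4, -3); ‖v_1‖ = 5.0000, so q_1 = (0.8000, -0.6000).
q_1·v_2 = 0.8000·2 + (-0.6000)·(-1) = 2.2000.
u_2 = v_2 − 2.2000·q_1 = (0.2400, 0.3200).
‖u_2‖ = 0.4000, so q_2 = (0.6000, 0.8000).

Q = [[0.8000, 0.6000], [-0.6000, 0.8000]], R = [[5.0000, 2.2000], [0.0000, 0.4000]]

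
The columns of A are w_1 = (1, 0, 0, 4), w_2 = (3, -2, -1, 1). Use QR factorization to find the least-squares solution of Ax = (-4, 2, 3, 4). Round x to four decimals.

x = (1.3835, -1.6456)

w_1 = (1, 0, 0, 4); ‖w_1‖ = 4.1231, so e_1 = (0.2425, 0.0000, 0.0000, 0.9701).
e_1·w_2 = 0.2425·3 + 0.0000·(-2) + 0.0000·(-1) + 0.9701·1 = 1.6977.
u_2 = w_2 − 1.6977·e_1 = (2.5882, -2.0000, -1.0000, -0.6471).
‖u_2‖ = 3.4810, so e_2 = (0.7435, -0.5745, -0.2873, -0.1859).
Qᵀb = (2.9104, -5.7285).
Back-substitute: x_2 = -5.7285/3.4810 = -1.6456.
x_1 = (2.9104 − 1.6977·(-1.6456))/4.1231 = 1.3835.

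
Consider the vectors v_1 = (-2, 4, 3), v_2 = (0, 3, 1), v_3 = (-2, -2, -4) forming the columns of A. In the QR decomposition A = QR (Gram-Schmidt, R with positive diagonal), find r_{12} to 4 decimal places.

r_{12} = 2.7854

v_1 = (-2, 4, 3); ‖v_1‖ = 5.3852, so e_1 = (-0.3714, 0.7428, 0.5571).
r_{12} = e_1·v_2 = 2.7854.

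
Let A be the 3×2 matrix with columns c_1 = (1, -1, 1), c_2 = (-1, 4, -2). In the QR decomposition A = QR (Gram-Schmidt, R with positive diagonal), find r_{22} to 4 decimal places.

r_{22} = 2.1602

e_1 = c_1/‖c_1‖ = (1, -1, 1)/1.7321 = (0.5774, -0.5774, 0.5774).
r_{12} = e_1·c_2 = -4.0415.
u_2 = c_2 + 4.0415·e_1 = (1.3333, 1.6667, 0.3333).
r_{22} = ‖u_2‖ = 2.1602.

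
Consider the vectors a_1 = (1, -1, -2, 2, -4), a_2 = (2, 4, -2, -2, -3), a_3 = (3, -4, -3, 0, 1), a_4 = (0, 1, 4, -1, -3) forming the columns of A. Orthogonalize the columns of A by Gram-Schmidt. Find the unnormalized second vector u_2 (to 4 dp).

u_2 = (1.6154, 4.3846, -1.2308, -2.7692, -1.4615)

a_1 = (1, -1, -2, 2, -4); ‖a_1‖ = 5.0990, so e_1 = (0.1961, -0.1961, -0.3922, 0.3922, -0.7845).
e_1·a_2 = 0.1961·2 + (-0.1961)·4 + (-0.3922)·(-2) + 0.3922·(-2) + (-0.7845)·(-3) = 1.9612.
u_2 = a_2 − 1.9612·e_1 = (1.6154, 4.3846, -1.2308, -2.7692, -1.4615).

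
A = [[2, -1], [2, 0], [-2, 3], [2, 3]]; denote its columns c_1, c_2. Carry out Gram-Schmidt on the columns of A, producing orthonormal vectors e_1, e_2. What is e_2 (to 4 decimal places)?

e_2 = (-0.1732, 0.0577, 0.6351, 0.7506)

e_1 = c_1/‖c_1‖ = (2, 2, -2, 2)/4.0000 = (0.5000, 0.5000, -0.5000, 0.5000).
r_{12} = e_1·c_2 = -0.5000.
u_2 = c_2 + 0.5000·e_1 = (-0.7500, 0.2500, 2.7500, 3.2500).
‖u_2‖ = 4.3301, so e_2 = (-0.1732, 0.0577, 0.6351, 0.7506).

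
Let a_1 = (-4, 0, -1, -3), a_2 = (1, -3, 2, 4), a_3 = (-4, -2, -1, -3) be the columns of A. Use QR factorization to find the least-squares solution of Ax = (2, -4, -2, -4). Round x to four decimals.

x = (-5.3243, -1.6216, 4.4324)

a_1 = (-4, 0, -1, -3); ‖a_1‖ = 5.0990, so q_1 = (-0.7845, 0.0000, -0.1961, -0.5883).
q_1·a_2 = (-0.7845)·1 + 0.0000·(-3) + (-0.1961)·2 + (-0.5883)·4 = -3.5301.
u_2 = a_2 + 3.5301·q_1 = (-1.7692, -3.0000, 1.3077, 1.9231).
‖u_2‖ = 4.1879, so q_2 = (-0.4225, -0.7164, 0.3123, 0.4592).
q_1·a_3 = (-0.7845)·(-4) + 0.0000·(-2) + (-0.1961)·(-1) + (-0.5883)·(-3) = 5.0990; q_2·a_3 = (-0.4225)·(-4) + (-0.7164)·(-2) + 0.3123·(-1) + 0.4592·(-3) = 1.4327.
u_3 = a_3 − 5.0990·q_1 − 1.4327·q_2 = (0.6053, -0.9737, -0.4474, -0.6579).
‖u_3‖ = 1.3955, so q_3 = (0.4337, -0.6977, -0.3206, -0.4714).
Qᵀb = (1.1767, -0.4408, 6.1854).
Back-substitute: x_3 = 6.1854/1.3955 = 4.4324.
x_2 = (-0.4408 − 1.4327·4.4324)/4.1879 = -1.6216.
x_1 = (1.1767 + 3.5301·(-1.6216) − 5.0990·4.4324)/5.0990 = -5.3243.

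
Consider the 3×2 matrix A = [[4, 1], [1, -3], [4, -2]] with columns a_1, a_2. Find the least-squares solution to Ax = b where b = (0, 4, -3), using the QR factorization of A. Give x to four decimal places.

x = (-0.3729, -0.6150)

a_1 = (4, 1, 4); ‖a_1‖ = 5.7446, so e_1 = (0.6963, 0.1741, 0.6963).
e_1·a_2 = 0.6963·1 + 0.1741·(-3) + 0.6963·(-2) = -1.2185.
u_2 = a_2 + 1.2185·e_1 = (1.8485, -2.7879, -1.1515).
‖u_2‖ = 3.5377, so e_2 = (0.5225, -0.7881, -0.3255).
Qᵀb = (-1.3926, -2.1757).
Back-substitute: x_2 = -2.1757/3.5377 = -0.6150.
x_1 = (-1.3926 + 1.2185·(-0.6150))/5.7446 = -0.3729.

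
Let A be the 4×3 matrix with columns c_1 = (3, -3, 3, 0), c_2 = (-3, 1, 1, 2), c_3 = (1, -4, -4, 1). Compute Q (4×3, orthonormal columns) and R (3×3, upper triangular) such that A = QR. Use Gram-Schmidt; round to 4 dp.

q_1 = c_1/‖c_1‖ = (3, -3, 3, 0)/5.1962 = (0.5774, -0.5774, 0.5774, 0.0000).
r_{12} = q_1·c_2 = -1.7321.
u_2 = c_2 + 1.7321·q_1 = (-2.0000, 0.0000, 2.0000, 2.0000).
‖u_2‖ = 3.4641, so q_2 = (-0.5774, 0.0000, 0.5774, 0.5774).
r_{13} = q_1·c_3 = 0.5774; r_{23} = q_2·c_3 = -2.3094.
u_3 = c_3 − 0.5774·q_1 + 2.3094·q_2 = (-0.6667, -3.6667, -3.0000, 2.3333).
‖u_3‖ = 5.3229, so q_3 = (-0.1252, -0.6888, -0.5636, 0.4384).

Q = [[0.5774, -0.5774, -0.1252], [-0.5774, 0.0000, -0.6888], [0.5774, 0.5774, -0.5636], [0.0000, 0.5774, 0.4384]], R = [[5.1962, -1.7321, 0.5774], [0.0000, 3.4641, -2.3094], [0.0000, 0.0000, 5.3229]]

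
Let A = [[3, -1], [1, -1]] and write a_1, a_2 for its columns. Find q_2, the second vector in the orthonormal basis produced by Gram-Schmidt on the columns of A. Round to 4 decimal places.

q_1 = a_1/‖a_1‖ = (3, 1)/3.1623 = (0.9487, 0.3162).
r_{12} = q_1·a_2 = -1.2649.
u_2 = a_2 + 1.2649·q_1 = (0.2000, -0.6000).
‖u_2‖ = 0.6325, so q_2 = (0.3162, -0.9487).

q_2 = (0.3162, -0.9487)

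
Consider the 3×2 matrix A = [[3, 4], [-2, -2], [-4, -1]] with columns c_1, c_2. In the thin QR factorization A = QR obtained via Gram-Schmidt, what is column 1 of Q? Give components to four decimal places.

e_1 = c_1/‖c_1‖ = (3, -2, -4)/5.3852 = (0.5571, -0.3714, -0.7428).

e_1 = (0.5571, -0.3714, -0.7428)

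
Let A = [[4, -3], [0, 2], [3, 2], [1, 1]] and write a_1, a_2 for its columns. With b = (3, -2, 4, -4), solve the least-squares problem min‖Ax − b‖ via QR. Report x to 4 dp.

x = (0.7111, -0.3025)

a_1 = (4, 0, 3, 1); ‖a_1‖ = 5.0990, so q_1 = (0.7845, 0.0000, 0.5883, 0.1961).
q_1·a_2 = 0.7845·(-3) + 0.0000·2 + 0.5883·2 + 0.1961·1 = -0.9806.
u_2 = a_2 + 0.9806·q_1 = (-2.2308, 2.0000, 2.5769, 1.1923).
‖u_2‖ = 4.1278, so q_2 = (-0.5404, 0.4845, 0.6243, 0.2889).
Qᵀb = (3.9223, -1.2486).
Back-substitute: x_2 = -1.2486/4.1278 = -0.3025.
x_1 = (3.9223 + 0.9806·(-0.3025))/5.0990 = 0.7111.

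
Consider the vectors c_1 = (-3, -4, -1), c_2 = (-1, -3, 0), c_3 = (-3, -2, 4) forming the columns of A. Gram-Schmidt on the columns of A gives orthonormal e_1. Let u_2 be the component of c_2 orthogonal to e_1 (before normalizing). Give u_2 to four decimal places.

u_2 = (0.7308, -0.6923, 0.5769)

e_1 = c_1/‖c_1‖ = (-3, -4, -1)/5.0990 = (-0.5883, -0.7845, -0.1961).
r_{12} = e_1·c_2 = 2.9417.
u_2 = c_2 − 2.9417·e_1 = (0.7308, -0.6923, 0.5769).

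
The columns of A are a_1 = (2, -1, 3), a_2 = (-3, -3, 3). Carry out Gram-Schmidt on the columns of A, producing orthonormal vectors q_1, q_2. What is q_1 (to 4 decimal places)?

q_1 = (0.5345, -0.2673, 0.8018)

q_1 = a_1/‖a_1‖ = (2, -1, 3)/3.7417 = (0.5345, -0.2673, 0.8018).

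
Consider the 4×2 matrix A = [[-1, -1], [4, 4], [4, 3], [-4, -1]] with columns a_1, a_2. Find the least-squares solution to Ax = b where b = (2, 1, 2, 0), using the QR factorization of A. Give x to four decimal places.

a_1 = (-1, 4, 4, -4); ‖a_1‖ = 7.0000, so e_1 = (-0.1429, 0.5714, 0.5714, -0.5714).
e_1·a_2 = (-0.1429)·(-1) + 0.5714·4 + 0.5714·3 + (-0.5714)·(-1) = 4.7143.
u_2 = a_2 − 4.7143·e_1 = (-0.3265, 1.3061, 0.3061, 1.6939).
‖u_2‖ = 2.1853, so e_2 = (-0.1494, 0.5977, 0.1401, 0.7751).
Qᵀb = (1.4286, 0.5790).
Back-substitute: x_2 = 0.5790/2.1853 = 0.2650.
x_1 = (1.4286 − 4.7143·0.2650)/7.0000 = 0.0256.

x = (0.0256, 0.2650)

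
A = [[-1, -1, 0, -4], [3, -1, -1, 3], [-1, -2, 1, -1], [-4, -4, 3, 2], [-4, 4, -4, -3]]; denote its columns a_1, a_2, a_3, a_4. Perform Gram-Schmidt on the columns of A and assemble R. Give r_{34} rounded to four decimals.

r_{34} = 0.4651

a_1 = (-1, 3, -1, -4, -4); ‖a_1‖ = 6.5574, so q_1 = (-0.1525, 0.4575, -0.1525, -0.6100, -0.6100).
q_1·a_2 = (-0.1525)·(-1) + 0.4575·(-1) + (-0.1525)·(-2) + (-0.6100)·(-4) + (-0.6100)·4 = 0.0000.
u_2 = a_2 + 0.0000·q_1 = (-1.0000, -1.0000, -2.0000, -4.0000, 4.0000).
‖u_2‖ = 6.1644, so q_2 = (-0.1622, -0.1622, -0.3244, -0.6489, 0.6489).
q_1·a_3 = (-0.1525)·0 + 0.4575·(-1) + (-0.1525)·1 + (-0.6100)·3 + (-0.6100)·(-4) = 0.0000; q_2·a_3 = (-0.1622)·0 + (-0.1622)·(-1) + (-0.3244)·1 + (-0.6489)·3 + 0.6489·(-4) = -4.7044.
u_3 = a_3 + 0.0000·q_1 + 4.7044·q_2 = (-0.7632, -1.7632, -0.5263, -0.0526, -0.9474).
‖u_3‖ = 2.2064, so q_3 = (-0.3459, -0.7991, -0.2385, -0.0239, -0.4294).
r_{34} = q_3·a_4 = 0.4651.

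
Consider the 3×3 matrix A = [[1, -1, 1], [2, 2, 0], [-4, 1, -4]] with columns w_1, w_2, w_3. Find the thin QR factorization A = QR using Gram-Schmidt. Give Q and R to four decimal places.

e_1 = w_1/‖w_1‖ = (1, 2, -4)/4.5826 = (0.2182, 0.4364, -0.8729).
r_{12} = e_1·w_2 = -0.2182.
u_2 = w_2 + 0.2182·e_1 = (-0.9524, 2.0952, 0.8095).
‖u_2‖ = 2.4398, so e_2 = (-0.3904, 0.8588, 0.3318).
r_{13} = e_1·w_3 = 3.7097; r_{23} = e_2·w_3 = -1.7176.
u_3 = w_3 − 3.7097·e_1 + 1.7176·e_2 = (-0.4800, -0.1440, -0.1920).
‖u_3‖ = 0.5367, so e_3 = (-0.8944, -0.2683, -0.3578).

Q = [[0.2182, -0.3904, -0.8944], [0.4364, 0.8588, -0.2683], [-0.8729, 0.3318, -0.3578]], R = [[4.5826, -0.2182, 3.7097], [0.0000, 2.4398, -1.7176], [0.0000, 0.0000, 0.5367]]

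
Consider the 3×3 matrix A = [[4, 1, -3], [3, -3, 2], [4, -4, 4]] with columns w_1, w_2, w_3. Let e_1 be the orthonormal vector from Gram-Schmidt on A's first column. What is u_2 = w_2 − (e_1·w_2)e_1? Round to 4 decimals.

e_1 = w_1/‖w_1‖ = (4, 3, 4)/6.4031 = (0.6247, 0.4685, 0.6247).
r_{12} = e_1·w_2 = -3.2796.
u_2 = w_2 + 3.2796·e_1 = (3.0488, -1.4634, -1.9512).

u_2 = (3.0488, -1.4634, -1.9512)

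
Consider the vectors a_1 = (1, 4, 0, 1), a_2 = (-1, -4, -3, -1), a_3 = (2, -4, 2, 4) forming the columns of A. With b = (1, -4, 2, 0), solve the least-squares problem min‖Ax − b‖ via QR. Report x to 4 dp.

x = (-1.1119, -0.4550, 0.3175)

a_1 = (1, 4, 0, 1); ‖a_1‖ = 4.2426, so e_1 = (0.2357, 0.9428, 0.0000, 0.2357).
e_1·a_2 = 0.2357·(-1) + 0.9428·(-4) + 0.0000·(-3) + 0.2357·(-1) = -4.2426.
u_2 = a_2 + 4.2426·e_1 = (0.0000, 0.0000, -3.0000, 0.0000).
‖u_2‖ = 3.0000, so e_2 = (0.0000, 0.0000, -1.0000, 0.0000).
e_1·a_3 = 0.2357·2 + 0.9428·(-4) + 0.0000·2 + 0.2357·4 = -2.3570; e_2·a_3 = 0.0000·2 + 0.0000·(-4) + (-1.0000)·2 + 0.0000·4 = -2.0000.
u_3 = a_3 + 2.3570·e_1 + 2.0000·e_2 = (2.5556, -1.7778, 0.0000, 4.5556).
‖u_3‖ = 5.5176, so e_3 = (0.4632, -0.3222, 0.0000, 0.8256).
Qᵀb = (-3.5355, -2.0000, 1.7520).
Back-substitute: x_3 = 1.7520/5.5176 = 0.3175.
x_2 = (-2.0000 + 2.0000·0.3175)/3.0000 = -0.4550.
x_1 = (-3.5355 + 4.2426·(-0.4550) + 2.3570·0.3175)/4.2426 = -1.1119.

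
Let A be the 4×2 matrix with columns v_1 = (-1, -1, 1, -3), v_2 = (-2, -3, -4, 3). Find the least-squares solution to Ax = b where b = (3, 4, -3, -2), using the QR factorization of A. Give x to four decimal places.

q_1 = v_1/‖v_1‖ = (-1, -1, 1, -3)/3.4641 = (-0.2887, -0.2887, 0.2887, -0.8660).
r_{12} = q_1·v_2 = -2.3094.
u_2 = v_2 + 2.3094·q_1 = (-2.6667, -3.6667, -3.3333, 1.0000).
‖u_2‖ = 5.7155, so q_2 = (-0.4666, -0.6415, -0.5832, 0.1750).
Qᵀb = (-1.1547, -2.5661).
Back-substitute: x_2 = -2.5661/5.7155 = -0.4490.
x_1 = (-1.1547 + 2.3094·(-0.4490))/3.4641 = -0.6327.

x = (-0.6327, -0.4490)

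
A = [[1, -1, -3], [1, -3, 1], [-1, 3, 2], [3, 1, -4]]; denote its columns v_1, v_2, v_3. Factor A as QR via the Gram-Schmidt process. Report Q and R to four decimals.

Q = [[0.2887, -0.1543, -0.6285], [0.2887, -0.6172, 0.6537], [-0.2887, 0.6172, 0.4023], [0.8660, 0.4629, 0.1257]], R = [[3.4641, -1.1547, -4.6188], [0.0000, 4.3205, -0.7715], [0.0000, 0.0000, 2.8410]]

e_1 = v_1/‖v_1‖ = (1, 1, -1, 3)/3.4641 = (0.2887, 0.2887, -0.2887, 0.8660).
r_{12} = e_1·v_2 = -1.1547.
u_2 = v_2 + 1.1547·e_1 = (-0.6667, -2.6667, 2.6667, 2.0000).
‖u_2‖ = 4.3205, so e_2 = (-0.1543, -0.6172, 0.6172, 0.4629).
r_{13} = e_1·v_3 = -4.6188; r_{23} = e_2·v_3 = -0.7715.
u_3 = v_3 + 4.6188·e_1 + 0.7715·e_2 = (-1.7857, 1.8571, 1.1429, 0.3571).
‖u_3‖ = 2.8410, so e_3 = (-0.6285, 0.6537, 0.4023, 0.1257).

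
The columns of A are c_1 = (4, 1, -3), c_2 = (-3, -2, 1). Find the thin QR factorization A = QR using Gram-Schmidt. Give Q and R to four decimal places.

c_1 = (4, 1, -3); ‖c_1‖ = 5.0990, so q_1 = (0.7845, 0.1961, -0.5883).
q_1·c_2 = 0.7845·(-3) + 0.1961·(-2) + (-0.5883)·1 = -3.3340.
u_2 = c_2 + 3.3340·q_1 = (-0.3846, -1.3462, -0.9615).
‖u_2‖ = 1.6984, so q_2 = (-0.2265, -0.7926, -0.5661).

Q = [[0.7845, -0.2265], [0.1961, -0.7926], [-0.5883, -0.5661]], R = [[5.0990, -3.3340], [0.0000, 1.6984]]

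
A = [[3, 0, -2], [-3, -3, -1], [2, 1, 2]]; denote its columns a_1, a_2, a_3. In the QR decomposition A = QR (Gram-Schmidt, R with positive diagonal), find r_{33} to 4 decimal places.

a_1 = (3, -3, 2); ‖a_1‖ = 4.6904, so e_1 = (0.6396, -0.6396, 0.4264).
e_1·a_2 = 0.6396·0 + (-0.6396)·(-3) + 0.4264·1 = 2.3452.
u_2 = a_2 − 2.3452·e_1 = (-1.5000, -1.5000, 0.0000).
‖u_2‖ = 2.1213, so e_2 = (-0.7071, -0.7071, 0.0000).
e_1·a_3 = 0.6396·(-2) + (-0.6396)·(-1) + 0.4264·2 = 0.2132; e_2·a_3 = (-0.7071)·(-2) + (-0.7071)·(-1) + 0.0000·2 = 2.1213.
u_3 = a_3 − 0.2132·e_1 − 2.1213·e_2 = (-0.6364, 0.6364, 1.9091).
r_{33} = ‖u_3‖ = 2.1106.

r_{33} = 2.1106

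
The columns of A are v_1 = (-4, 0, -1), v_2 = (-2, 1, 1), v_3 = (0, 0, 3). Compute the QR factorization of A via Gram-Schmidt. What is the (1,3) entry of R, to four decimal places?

r_{13} = -0.7276

v_1 = (-4, 0, -1); ‖v_1‖ = 4.1231, so q_1 = (-0.9701, 0.0000, -0.2425).
r_{13} = q_1·v_3 = -0.7276.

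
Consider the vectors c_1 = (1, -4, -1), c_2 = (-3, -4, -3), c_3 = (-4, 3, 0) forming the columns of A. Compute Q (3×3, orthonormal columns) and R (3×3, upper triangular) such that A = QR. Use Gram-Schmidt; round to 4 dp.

Q = [[0.2357, -0.8745, -0.4240], [-0.9428, -0.0999, -0.3180], [-0.2357, -0.4747, 0.8480]], R = [[4.2426, 3.7712, -3.7712], [0.0000, 4.4472, 3.1980], [0.0000, 0.0000, 0.7420]]

q_1 = c_1/‖c_1‖ = (1, -4, -1)/4.2426 = (0.2357, -0.9428, -0.2357).
r_{12} = q_1·c_2 = 3.7712.
u_2 = c_2 − 3.7712·q_1 = (-3.8889, -0.4444, -2.1111).
‖u_2‖ = 4.4472, so q_2 = (-0.8745, -0.0999, -0.4747).
r_{13} = q_1·c_3 = -3.7712; r_{23} = q_2·c_3 = 3.1980.
u_3 = c_3 + 3.7712·q_1 − 3.1980·q_2 = (-0.3146, -0.2360, 0.6292).
‖u_3‖ = 0.7420, so q_3 = (-0.4240, -0.3180, 0.8480).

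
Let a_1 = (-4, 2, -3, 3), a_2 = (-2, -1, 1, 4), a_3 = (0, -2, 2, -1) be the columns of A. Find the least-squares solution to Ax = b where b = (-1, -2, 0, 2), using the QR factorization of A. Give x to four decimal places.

a_1 = (-4, 2, -3, 3); ‖a_1‖ = 6.1644, so q_1 = (-0.6489, 0.3244, -0.4867, 0.4867).
q_1·a_2 = (-0.6489)·(-2) + 0.3244·(-1) + (-0.4867)·1 + 0.4867·4 = 2.4333.
u_2 = a_2 − 2.4333·q_1 = (-0.4211, -1.7895, 2.1842, 2.8158).
‖u_2‖ = 4.0099, so q_2 = (-0.1050, -0.4463, 0.5447, 0.7022).
q_1·a_3 = (-0.6489)·0 + 0.3244·(-2) + (-0.4867)·2 + 0.4867·(-1) = -2.1089; q_2·a_3 = (-0.1050)·0 + (-0.4463)·(-2) + 0.5447·2 + 0.7022·(-1) = 1.2797.
u_3 = a_3 + 2.1089·q_1 − 1.2797·q_2 = (-1.2340, -0.7447, 0.2766, -0.8723).
‖u_3‖ = 1.7073, so q_3 = (-0.7228, -0.4362, 0.1620, -0.5109).
Qᵀb = (0.9733, 2.4020, 0.5733).
Back-substitute: x_3 = 0.5733/1.7073 = 0.3358.
x_2 = (2.4020 − 1.2797·0.3358)/4.0099 = 0.4919.
x_1 = (0.9733 − 2.4333·0.4919 + 2.1089·0.3358)/6.1644 = 0.0786.

x = (0.0786, 0.4919, 0.3358)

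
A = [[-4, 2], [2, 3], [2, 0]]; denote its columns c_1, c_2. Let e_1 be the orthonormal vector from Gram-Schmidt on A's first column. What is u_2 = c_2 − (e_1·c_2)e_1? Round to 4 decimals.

c_1 = (-4, 2, 2); ‖c_1‖ = 4.8990, so e_1 = (-0.8165, 0.4082, 0.4082).
e_1·c_2 = (-0.8165)·2 + 0.4082·3 + 0.4082·0 = -0.4082.
u_2 = c_2 + 0.4082·e_1 = (1.6667, 3.1667, 0.1667).

u_2 = (1.6667, 3.1667, 0.1667)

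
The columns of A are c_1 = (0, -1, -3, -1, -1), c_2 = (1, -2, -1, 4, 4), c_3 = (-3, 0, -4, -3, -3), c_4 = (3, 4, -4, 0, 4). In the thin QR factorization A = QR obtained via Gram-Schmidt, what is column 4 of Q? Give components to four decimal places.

c_1 = (0, -1, -3, -1, -1); ‖c_1‖ = 3.4641, so q_1 = (0.0000, -0.2887, -0.8660, -0.2887, -0.2887).
q_1·c_2 = 0.0000·1 + (-0.2887)·(-2) + (-0.8660)·(-1) + (-0.2887)·4 + (-0.2887)·4 = -0.8660.
u_2 = c_2 + 0.8660·q_1 = (1.0000, -2.2500, -1.7500, 3.7500, 3.7500).
‖u_2‖ = 6.1033, so q_2 = (0.1638, -0.3687, -0.2867, 0.6144, 0.6144).
q_1·c_3 = 0.0000·(-3) + (-0.2887)·0 + (-0.8660)·(-4) + (-0.2887)·(-3) + (-0.2887)·(-3) = 5.1962; q_2·c_3 = 0.1638·(-3) + (-0.3687)·0 + (-0.2867)·(-4) + 0.6144·(-3) + 0.6144·(-3) = -3.0312.
u_3 = c_3 − 5.1962·q_1 + 3.0312·q_2 = (-2.5034, 0.3826, -0.3691, 0.3624, 0.3624).
‖u_3‖ = 2.6100, so q_3 = (-0.9591, 0.1466, -0.1414, 0.1389, 0.1389).
q_1·c_4 = 0.0000·3 + (-0.2887)·4 + (-0.8660)·(-4) + (-0.2887)·0 + (-0.2887)·4 = 1.1547; q_2·c_4 = 0.1638·3 + (-0.3687)·4 + (-0.2867)·(-4) + 0.6144·0 + 0.6144·4 = 2.6215; q_3·c_4 = (-0.9591)·3 + 0.1466·4 + (-0.1414)·(-4) + 0.1389·0 + 0.1389·4 = -1.1700.
u_4 = c_4 − 1.1547·q_1 − 2.6215·q_2 + 1.1700·q_3 = (1.4483, 5.4713, -2.4138, -1.1149, 2.8851).
‖u_4‖ = 6.8866, so q_4 = (0.2103, 0.7945, -0.3505, -0.1619, 0.4189).

q_4 = (0.2103, 0.7945, -0.3505, -0.1619, 0.4189)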